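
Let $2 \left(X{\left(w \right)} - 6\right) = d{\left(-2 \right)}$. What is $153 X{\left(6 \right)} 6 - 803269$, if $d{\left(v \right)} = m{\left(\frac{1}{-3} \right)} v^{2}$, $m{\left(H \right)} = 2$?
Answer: $-794089$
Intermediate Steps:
$d{\left(v \right)} = 2 v^{2}$
$X{\left(w \right)} = 10$ ($X{\left(w \right)} = 6 + \frac{2 \left(-2\right)^{2}}{2} = 6 + \frac{2 \cdot 4}{2} = 6 + \frac{1}{2} \cdot 8 = 6 + 4 = 10$)
$153 X{\left(6 \right)} 6 - 803269 = 153 \cdot 10 \cdot 6 - 803269 = 1530 \cdot 6 - 803269 = 9180 - 803269 = -794089$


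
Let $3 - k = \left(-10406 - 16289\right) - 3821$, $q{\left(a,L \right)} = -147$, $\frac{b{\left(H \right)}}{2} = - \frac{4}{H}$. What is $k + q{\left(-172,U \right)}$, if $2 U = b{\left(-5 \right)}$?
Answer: $30372$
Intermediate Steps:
$b{\left(H \right)} = - \frac{8}{H}$ ($b{\left(H \right)} = 2 \left(- \frac{4}{H}\right) = - \frac{8}{H}$)
$U = \frac{4}{5}$ ($U = \frac{\left(-8\right) \frac{1}{-5}}{2} = \frac{\left(-8\right) \left(- \frac{1}{5}\right)}{2} = \frac{1}{2} \cdot \frac{8}{5} = \frac{4}{5} \approx 0.8$)
$k = 30519$ ($k = 3 - \left(\left(-10406 - 16289\right) - 3821\right) = 3 - \left(-26695 - 3821\right) = 3 - -30516 = 3 + 30516 = 30519$)
$k + q{\left(-172,U \right)} = 30519 - 147 = 30372$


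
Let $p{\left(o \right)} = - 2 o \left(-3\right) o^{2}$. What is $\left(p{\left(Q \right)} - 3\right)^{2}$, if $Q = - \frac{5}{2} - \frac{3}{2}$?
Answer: $149769$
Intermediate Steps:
$Q = -4$ ($Q = \left(-5\right) \frac{1}{2} - \frac{3}{2} = - \frac{5}{2} - \frac{3}{2} = -4$)
$p{\left(o \right)} = 6 o^{3}$ ($p{\left(o \right)} = 6 o o^{2} = 6 o^{3}$)
$\left(p{\left(Q \right)} - 3\right)^{2} = \left(6 \left(-4\right)^{3} - 3\right)^{2} = \left(6 \left(-64\right) - 3\right)^{2} = \left(-384 - 3\right)^{2} = \left(-387\right)^{2} = 149769$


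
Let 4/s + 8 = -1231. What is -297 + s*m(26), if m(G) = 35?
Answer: -52589/177 ≈ -297.11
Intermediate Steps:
s = -4/1239 (s = 4/(-8 - 1231) = 4/(-1239) = 4*(-1/1239) = -4/1239 ≈ -0.0032284)
-297 + s*m(26) = -297 - 4/1239*35 = -297 - 20/177 = -52589/177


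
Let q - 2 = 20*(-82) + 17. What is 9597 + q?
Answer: 7976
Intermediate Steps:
q = -1621 (q = 2 + (20*(-82) + 17) = 2 + (-1640 + 17) = 2 - 1623 = -1621)
9597 + q = 9597 - 1621 = 7976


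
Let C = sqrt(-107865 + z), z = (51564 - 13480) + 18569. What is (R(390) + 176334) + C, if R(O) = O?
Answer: 176724 + 2*I*sqrt(12803) ≈ 1.7672e+5 + 226.3*I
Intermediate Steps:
z = 56653 (z = 38084 + 18569 = 56653)
C = 2*I*sqrt(12803) (C = sqrt(-107865 + 56653) = sqrt(-51212) = 2*I*sqrt(12803) ≈ 226.3*I)
(R(390) + 176334) + C = (390 + 176334) + 2*I*sqrt(12803) = 176724 + 2*I*sqrt(12803)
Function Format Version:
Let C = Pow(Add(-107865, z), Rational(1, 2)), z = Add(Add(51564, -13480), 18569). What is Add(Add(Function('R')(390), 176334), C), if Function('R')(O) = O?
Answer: Add(176724, Mul(2, I, Pow(12803, Rational(1, 2)))) ≈ Add(1.7672e+5, Mul(226.30, I))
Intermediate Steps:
z = 56653 (z = Add(38084, 18569) = 56653)
C = Mul(2, I, Pow(12803, Rational(1, 2))) (C = Pow(Add(-107865, 56653), Rational(1, 2)) = Pow(-51212, Rational(1, 2)) = Mul(2, I, Pow(12803, Rational(1, 2))) ≈ Mul(226.30, I))
Add(Add(Function('R')(390), 176334), C) = Add(Add(390, 176334), Mul(2, I, Pow(12803, Rational(1, 2)))) = Add(176724, Mul(2, I, Pow(12803, Rational(1, 2))))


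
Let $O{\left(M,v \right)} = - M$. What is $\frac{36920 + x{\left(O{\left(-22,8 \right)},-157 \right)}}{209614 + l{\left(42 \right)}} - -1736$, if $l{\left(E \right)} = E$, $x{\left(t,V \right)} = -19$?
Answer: $\frac{363999717}{209656} \approx 1736.2$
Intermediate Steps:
$\frac{36920 + x{\left(O{\left(-22,8 \right)},-157 \right)}}{209614 + l{\left(42 \right)}} - -1736 = \frac{36920 - 19}{209614 + 42} - -1736 = \frac{36901}{209656} + 1736 = \frac{363999717}{209656}$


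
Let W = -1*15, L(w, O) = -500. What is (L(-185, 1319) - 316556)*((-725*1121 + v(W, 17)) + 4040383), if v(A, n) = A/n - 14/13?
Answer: -226159844716160/221 ≈ -1.0233e+12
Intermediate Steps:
W = -15
v(A, n) = -14/13 + A/n (v(A, n) = A/n - 14*1/13 = A/n - 14/13 = -14/13 + A/n)
(L(-185, 1319) - 316556)*((-725*1121 + v(W, 17)) + 4040383) = (-500 - 316556)*((-725*1121 + (-14/13 - 15/17)) + 4040383) = -317056*((-812725 + (-14/13 - 15*1/17)) + 4040383) = -317056*((-812725 + (-14/13 - 15/17)) + 4040383) = -317056*((-812725 - 433/221) + 4040383) = -317056*(-179612658/221 + 4040383) = -317056*713311985/221 = -226159844716160/221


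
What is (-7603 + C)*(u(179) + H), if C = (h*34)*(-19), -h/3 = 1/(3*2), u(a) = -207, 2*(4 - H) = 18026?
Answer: 67092480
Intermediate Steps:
H = -9009 (H = 4 - 1/2*18026 = 4 - 9013 = -9009)
h = -1/2 (h = -3/(3*2) = -3/6 = -3*1/6 = -1/2 ≈ -0.50000)
C = 323 (C = -1/2*34*(-19) = -17*(-19) = 323)
(-7603 + C)*(u(179) + H) = (-7603 + 323)*(-207 - 9009) = -7280*(-9216) = 67092480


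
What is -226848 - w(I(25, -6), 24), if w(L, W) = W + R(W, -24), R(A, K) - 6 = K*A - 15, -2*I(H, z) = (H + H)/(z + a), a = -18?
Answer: -226287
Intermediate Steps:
I(H, z) = -H/(-18 + z) (I(H, z) = -(H + H)/(2*(z - 18)) = -2*H/(2*(-18 + z)) = -H/(-18 + z))
R(A, K) = -9 + A*K (R(A, K) = 6 + (K*A - 15) = 6 + (A*K - 15) = 6 + (-15 + A*K) = -9 + A*K)
w(L, W) = -9 - 23*W (w(L, W) = W + (-9 + W*(-24)) = W + (-9 - 24*W) = -9 - 23*W)
-226848 - w(I(25, -6), 24) = -226848 - (-9 - 23*24) = -226848 - (-9 - 552) = -226848 - 1*(-561) = -226848 + 561 = -226287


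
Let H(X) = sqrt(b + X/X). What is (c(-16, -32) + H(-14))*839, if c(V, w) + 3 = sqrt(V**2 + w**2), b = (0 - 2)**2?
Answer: -2517 + 14263*sqrt(5) ≈ 29376.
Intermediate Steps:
b = 4 (b = (-2)**2 = 4)
H(X) = sqrt(5) (H(X) = sqrt(4 + X/X) = sqrt(4 + 1) = sqrt(5))
c(V, w) = -3 + sqrt(V**2 + w**2)
(c(-16, -32) + H(-14))*839 = ((-3 + sqrt((-16)**2 + (-32)**2)) + sqrt(5))*839 = ((-3 + sqrt(256 + 1024)) + sqrt(5))*839 = ((-3 + sqrt(1280)) + sqrt(5))*839 = ((-3 + 16*sqrt(5)) + sqrt(5))*839 = (-3 + 17*sqrt(5))*839 = -2517 + 14263*sqrt(5)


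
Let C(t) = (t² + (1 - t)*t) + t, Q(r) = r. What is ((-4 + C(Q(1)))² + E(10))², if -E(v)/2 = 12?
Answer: 400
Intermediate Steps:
E(v) = -24 (E(v) = -2*12 = -24)
C(t) = t + t² + t*(1 - t) (C(t) = (t² + t*(1 - t)) + t = t + t² + t*(1 - t))
((-4 + C(Q(1)))² + E(10))² = ((-4 + 2*1)² - 24)² = ((-4 + 2)² - 24)² = ((-2)² - 24)² = (4 - 24)² = (-20)² = 400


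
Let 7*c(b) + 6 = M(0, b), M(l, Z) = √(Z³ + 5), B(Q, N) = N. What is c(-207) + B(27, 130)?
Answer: 904/7 + I*√8869738/7 ≈ 129.14 + 425.46*I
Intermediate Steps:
M(l, Z) = √(5 + Z³)
c(b) = -6/7 + √(5 + b³)/7
c(-207) + B(27, 130) = (-6/7 + √(5 + (-207)³)/7) + 130 = (-6/7 + √(5 - 8869743)/7) + 130 = (-6/7 + √(-8869738)/7) + 130 = (-6/7 + (I*√8869738)/7) + 130 = (-6/7 + I*√8869738/7) + 130 = 904/7 + I*√8869738/7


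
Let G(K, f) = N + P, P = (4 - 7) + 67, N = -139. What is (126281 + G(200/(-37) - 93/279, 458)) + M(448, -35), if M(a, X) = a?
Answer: 126654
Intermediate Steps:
P = 64 (P = -3 + 67 = 64)
G(K, f) = -75 (G(K, f) = -139 + 64 = -75)
(126281 + G(200/(-37) - 93/279, 458)) + M(448, -35) = (126281 - 75) + 448 = 126206 + 448 = 126654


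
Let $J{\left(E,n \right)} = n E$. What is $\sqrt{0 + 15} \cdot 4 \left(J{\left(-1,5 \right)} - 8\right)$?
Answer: $- 52 \sqrt{15} \approx -201.4$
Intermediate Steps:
$J{\left(E,n \right)} = E n$
$\sqrt{0 + 15} \cdot 4 \left(J{\left(-1,5 \right)} - 8\right) = \sqrt{0 + 15} \cdot 4 \left(\left(-1\right) 5 - 8\right) = \sqrt{15} \cdot 4 \left(-5 - 8\right) = \sqrt{15} \cdot 4 \left(-13\right) = \sqrt{15} \left(-52\right) = - 52 \sqrt{15}$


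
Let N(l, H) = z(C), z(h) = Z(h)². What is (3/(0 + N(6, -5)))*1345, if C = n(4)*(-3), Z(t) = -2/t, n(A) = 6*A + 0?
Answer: 5229360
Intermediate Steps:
n(A) = 6*A
C = -72 (C = (6*4)*(-3) = 24*(-3) = -72)
z(h) = 4/h² (z(h) = (-2/h)² = 4/h²)
N(l, H) = 1/1296 (N(l, H) = 4/(-72)² = 4*(1/5184) = 1/1296)
(3/(0 + N(6, -5)))*1345 = (3/(0 + 1/1296))*1345 = (3/(1/1296))*1345 = (3*1296)*1345 = 3888*1345 = 5229360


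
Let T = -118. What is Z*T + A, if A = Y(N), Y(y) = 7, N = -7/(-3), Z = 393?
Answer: -46367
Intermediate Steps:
N = 7/3 (N = -7*(-1/3) = 7/3 ≈ 2.3333)
A = 7
Z*T + A = 393*(-118) + 7 = -46374 + 7 = -46367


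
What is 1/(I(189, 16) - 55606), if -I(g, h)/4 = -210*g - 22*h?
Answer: 1/104562 ≈ 9.5637e-6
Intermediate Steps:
I(g, h) = 88*h + 840*g (I(g, h) = -4*(-210*g - 22*h) = 88*h + 840*g)
1/(I(189, 16) - 55606) = 1/((88*16 + 840*189) - 55606) = 1/((1408 + 158760) - 55606) = 1/(160168 - 55606) = 1/104562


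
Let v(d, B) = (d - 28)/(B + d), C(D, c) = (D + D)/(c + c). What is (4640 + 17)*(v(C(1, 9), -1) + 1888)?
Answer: 71508235/8 ≈ 8.9385e+6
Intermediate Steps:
C(D, c) = D/c (C(D, c) = (2*D)/((2*c)) = (2*D)*(1/(2*c)) = D/c)
v(d, B) = (-28 + d)/(B + d)
(4640 + 17)*(v(C(1, 9), -1) + 1888) = (4640 + 17)*((-28 + 1/9)/(-1 + 1/9) + 1888) = 4657*((-28 + 1*(1/9))/(-1 + 1*(1/9)) + 1888) = 4657*((-28 + 1/9)/(-1 + 1/9) + 1888) = 4657*(-251/9/(-8/9) + 1888) = 4657*(-9/8*(-251/9) + 1888) = 4657*(251/8 + 1888) = 4657*(15355/8) = 71508235/8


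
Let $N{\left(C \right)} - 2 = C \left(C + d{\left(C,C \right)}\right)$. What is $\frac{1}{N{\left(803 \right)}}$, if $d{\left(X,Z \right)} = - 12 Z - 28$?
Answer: $- \frac{1}{7115381} \approx -1.4054 \cdot 10^{-7}$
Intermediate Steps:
$d{\left(X,Z \right)} = -28 - 12 Z$
$N{\left(C \right)} = 2 + C \left(-28 - 11 C\right)$ ($N{\left(C \right)} = 2 + C \left(C - \left(28 + 12 C\right)\right) = 2 + C \left(-28 - 11 C\right)$)
$\frac{1}{N{\left(803 \right)}} = \frac{1}{2 - 22484 - 11 \cdot 803^{2}} = \frac{1}{2 - 22484 - 7092899} = \frac{1}{-7115381} = - \frac{1}{7115381}$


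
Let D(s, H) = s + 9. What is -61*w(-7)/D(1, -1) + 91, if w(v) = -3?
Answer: 1093/10 ≈ 109.30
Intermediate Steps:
D(s, H) = 9 + s
-61*w(-7)/D(1, -1) + 91 = -(-183)/(9 + 1) + 91 = -(-183)/10 + 91 = -61*(-3/10) + 91 = 183/10 + 91 = 1093/10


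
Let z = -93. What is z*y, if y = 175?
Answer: -16275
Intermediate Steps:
z*y = -93*175 = -16275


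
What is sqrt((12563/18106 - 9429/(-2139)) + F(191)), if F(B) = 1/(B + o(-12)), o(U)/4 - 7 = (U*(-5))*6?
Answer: sqrt(2340496690965268993542)/21416989902 ≈ 2.2589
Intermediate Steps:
o(U) = 28 - 120*U (o(U) = 28 + 4*((U*(-5))*6) = 28 + 4*(-5*U*6) = 28 + 4*(-30*U) = 28 - 120*U)
F(B) = 1/(1468 + B) (F(B) = 1/(B + (28 - 120*(-12))) = 1/(B + (28 + 1440)) = 1/(B + 1468) = 1/(1468 + B))
sqrt((12563/18106 - 9429/(-2139)) + F(191)) = sqrt((12563/18106 - 9429/(-2139)) + 1/(1468 + 191)) = sqrt((12563*(1/18106) - 9429*(-1/2139)) + 1/1659) = sqrt((12563/18106 + 3143/713) + 1/1659) = sqrt(65864577/12909578 + 1/1659) = sqrt(109282242821/21416989902) = sqrt(2340496690965268993542)/21416989902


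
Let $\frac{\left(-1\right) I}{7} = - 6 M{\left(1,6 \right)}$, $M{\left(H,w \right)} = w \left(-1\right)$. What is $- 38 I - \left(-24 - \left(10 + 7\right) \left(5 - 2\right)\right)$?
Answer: $9651$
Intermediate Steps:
$M{\left(H,w \right)} = - w$
$I = -252$ ($I = - 7 \left(- 6 \left(\left(-1\right) 6\right)\right) = - 7 \left(\left(-6\right) \left(-6\right)\right) = \left(-7\right) 36 = -252$)
$- 38 I - \left(-24 - \left(10 + 7\right) \left(5 - 2\right)\right) = \left(-38\right) \left(-252\right) - \left(-24 - \left(10 + 7\right) \left(5 - 2\right)\right) = 9576 + \left(17 \cdot 3 + 24\right) = 9576 + \left(51 + 24\right) = 9576 + 75 = 9651$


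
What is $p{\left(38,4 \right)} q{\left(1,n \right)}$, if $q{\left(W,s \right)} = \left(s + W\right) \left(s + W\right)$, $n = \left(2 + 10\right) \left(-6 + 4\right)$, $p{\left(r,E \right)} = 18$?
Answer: $9522$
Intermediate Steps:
$n = -24$ ($n = 12 \left(-2\right) = -24$)
$q{\left(W,s \right)} = \left(W + s\right)^{2}$ ($q{\left(W,s \right)} = \left(W + s\right) \left(W + s\right) = \left(W + s\right)^{2}$)
$p{\left(38,4 \right)} q{\left(1,n \right)} = 18 \left(1 - 24\right)^{2} = 18 \left(-23\right)^{2} = 18 \cdot 529 = 9522$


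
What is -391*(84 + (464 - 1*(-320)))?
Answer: -339388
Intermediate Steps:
-391*(84 + (464 - 1*(-320))) = -391*(84 + (464 + 320)) = -391*(84 + 784) = -391*868 = -339388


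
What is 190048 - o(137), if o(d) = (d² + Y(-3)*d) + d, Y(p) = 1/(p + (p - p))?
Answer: 513563/3 ≈ 1.7119e+5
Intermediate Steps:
Y(p) = 1/p (Y(p) = 1/(p + 0) = 1/p)
o(d) = d² + 2*d/3 (o(d) = (d² + d/(-3)) + d = (d² - d/3) + d = d² + 2*d/3)
190048 - o(137) = 190048 - 137*(2 + 3*137)/3 = 190048 - 137*(2 + 411)/3 = 190048 - 137*413/3 = 190048 - 1*56581/3 = 190048 - 56581/3 = 513563/3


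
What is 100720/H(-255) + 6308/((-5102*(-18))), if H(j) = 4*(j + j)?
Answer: -19243445/390303 ≈ -49.304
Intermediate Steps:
H(j) = 8*j (H(j) = 4*(2*j) = 8*j)
100720/H(-255) + 6308/((-5102*(-18))) = 100720/((8*(-255))) + 6308/((-5102*(-18))) = 100720/(-2040) + 6308/91836 = 100720*(-1/2040) + 6308*(1/91836) = -2518/51 + 1577/22959 = -19243445/390303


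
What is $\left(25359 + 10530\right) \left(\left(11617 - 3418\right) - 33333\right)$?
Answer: $-902034126$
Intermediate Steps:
$\left(25359 + 10530\right) \left(\left(11617 - 3418\right) - 33333\right) = 35889 \left(8199 - 33333\right) = 35889 \left(-25134\right) = -902034126$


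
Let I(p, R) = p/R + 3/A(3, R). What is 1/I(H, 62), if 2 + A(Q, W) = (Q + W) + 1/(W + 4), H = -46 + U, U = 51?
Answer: 257858/33071 ≈ 7.7971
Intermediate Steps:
H = 5 (H = -46 + 51 = 5)
A(Q, W) = -2 + Q + W + 1/(4 + W) (A(Q, W) = -2 + ((Q + W) + 1/(W + 4)) = -2 + ((Q + W) + 1/(4 + W)) = -2 + (Q + W + 1/(4 + W)) = -2 + Q + W + 1/(4 + W))
I(p, R) = p/R + 3*(4 + R)/(5 + R**2 + 5*R) (I(p, R) = p/R + 3/(((-7 + R**2 + 2*R + 4*3 + 3*R)/(4 + R))) = p/R + 3/(((-7 + R**2 + 2*R + 12 + 3*R)/(4 + R))) = p/R + 3/(((5 + R**2 + 5*R)/(4 + R))) = p/R + 3*((4 + R)/(5 + R**2 + 5*R)) = p/R + 3*(4 + R)/(5 + R**2 + 5*R))
1/I(H, 62) = 1/((5*(5 + 62**2 + 5*62) + 3*62*(4 + 62))/(62*(5 + 62**2 + 5*62))) = 1/((5*(5 + 3844 + 310) + 3*62*66)/(62*(5 + 3844 + 310))) = 1/((1/62)*(5*4159 + 12276)/4159) = 1/((1/62)*(1/4159)*(20795 + 12276)) = 1/((1/62)*(1/4159)*33071) = 1/(33071/257858) = 257858/33071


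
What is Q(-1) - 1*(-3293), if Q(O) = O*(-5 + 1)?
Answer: 3297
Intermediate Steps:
Q(O) = -4*O (Q(O) = O*(-4) = -4*O)
Q(-1) - 1*(-3293) = -4*(-1) - 1*(-3293) = 4 + 3293 = 3297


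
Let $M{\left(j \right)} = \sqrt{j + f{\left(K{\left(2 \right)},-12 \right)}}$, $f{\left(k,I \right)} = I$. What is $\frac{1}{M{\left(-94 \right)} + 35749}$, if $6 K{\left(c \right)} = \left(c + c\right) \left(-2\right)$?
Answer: $\frac{35749}{1277991107} - \frac{i \sqrt{106}}{1277991107} \approx 2.7973 \cdot 10^{-5} - 8.0561 \cdot 10^{-9} i$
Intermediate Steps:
$K{\left(c \right)} = - \frac{2 c}{3}$ ($K{\left(c \right)} = \frac{\left(c + c\right) \left(-2\right)}{6} = \frac{2 c \left(-2\right)}{6} = \frac{\left(-4\right) c}{6} = - \frac{2 c}{3}$)
$M{\left(j \right)} = \sqrt{-12 + j}$ ($M{\left(j \right)} = \sqrt{j - 12} = \sqrt{-12 + j}$)
$\frac{1}{M{\left(-94 \right)} + 35749} = \frac{1}{\sqrt{-12 - 94} + 35749} = \frac{1}{\sqrt{-106} + 35749} = \frac{1}{i \sqrt{106} + 35749} = \frac{1}{35749 + i \sqrt{106}}$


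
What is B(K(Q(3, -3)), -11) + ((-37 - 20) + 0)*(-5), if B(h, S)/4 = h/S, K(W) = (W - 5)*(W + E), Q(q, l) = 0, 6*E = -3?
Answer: 3125/11 ≈ 284.09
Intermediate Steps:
E = -½ (E = (⅙)*(-3) = -½ ≈ -0.50000)
K(W) = (-5 + W)*(-½ + W) (K(W) = (W - 5)*(W - ½) = (-5 + W)*(-½ + W))
B(h, S) = 4*h/S (B(h, S) = 4*(h/S) = 4*h/S)
B(K(Q(3, -3)), -11) + ((-37 - 20) + 0)*(-5) = 4*(5/2 + 0² - 11/2*0)/(-11) + ((-37 - 20) + 0)*(-5) = 4*(5/2 + 0 + 0)*(-1/11) + (-57 + 0)*(-5) = 4*(5/2)*(-1/11) - 57*(-5) = -10/11 + 285 = 3125/11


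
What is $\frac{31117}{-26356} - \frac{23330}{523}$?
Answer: $- \frac{631159671}{13784188} \approx -45.789$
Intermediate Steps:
$\frac{31117}{-26356} - \frac{23330}{523} = 31117 \left(- \frac{1}{26356}\right) - \frac{23330}{523} = - \frac{31117}{26356} - \frac{23330}{523} = - \frac{631159671}{13784188}$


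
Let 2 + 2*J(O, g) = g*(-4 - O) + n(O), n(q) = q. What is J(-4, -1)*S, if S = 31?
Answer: -93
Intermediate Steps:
J(O, g) = -1 + O/2 + g*(-4 - O)/2 (J(O, g) = -1 + (g*(-4 - O) + O)/2 = -1 + (O + g*(-4 - O))/2 = -1 + (O/2 + g*(-4 - O)/2) = -1 + O/2 + g*(-4 - O)/2)
J(-4, -1)*S = (-1 + (½)*(-4) - 2*(-1) - ½*(-4)*(-1))*31 = (-1 - 2 + 2 - 2)*31 = -3*31 = -93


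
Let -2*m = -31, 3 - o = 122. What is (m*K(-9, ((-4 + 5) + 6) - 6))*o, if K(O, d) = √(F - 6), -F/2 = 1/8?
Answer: -18445*I/4 ≈ -4611.3*I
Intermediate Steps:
F = -¼ (F = -2/8 = -2*⅛ = -¼ ≈ -0.25000)
K(O, d) = 5*I/2 (K(O, d) = √(-¼ - 6) = √(-25/4) = 5*I/2)
o = -119 (o = 3 - 1*122 = 3 - 122 = -119)
m = 31/2 (m = -½*(-31) = 31/2 ≈ 15.500)
(m*K(-9, ((-4 + 5) + 6) - 6))*o = (31*(5*I/2)/2)*(-119) = (155*I/4)*(-119) = -18445*I/4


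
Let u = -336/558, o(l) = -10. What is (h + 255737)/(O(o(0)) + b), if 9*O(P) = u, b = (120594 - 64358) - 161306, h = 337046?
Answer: -496159371/87943646 ≈ -5.6418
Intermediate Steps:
b = -105070 (b = 56236 - 161306 = -105070)
u = -56/93 (u = -336*1/558 = -56/93 ≈ -0.60215)
O(P) = -56/837 (O(P) = (1/9)*(-56/93) = -56/837)
(h + 255737)/(O(o(0)) + b) = (337046 + 255737)/(-56/837 - 105070) = 592783/(-87943646/837) = 592783*(-837/87943646) = -496159371/87943646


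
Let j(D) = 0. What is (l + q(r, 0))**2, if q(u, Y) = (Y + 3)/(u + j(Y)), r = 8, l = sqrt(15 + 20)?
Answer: 2249/64 + 3*sqrt(35)/4 ≈ 39.578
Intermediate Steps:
l = sqrt(35) ≈ 5.9161
q(u, Y) = (3 + Y)/u (q(u, Y) = (Y + 3)/(u + 0) = (3 + Y)/u)
(l + q(r, 0))**2 = (sqrt(35) + (3 + 0)/8)**2 = (sqrt(35) + (1/8)*3)**2 = (sqrt(35) + 3/8)**2 = (3/8 + sqrt(35))**2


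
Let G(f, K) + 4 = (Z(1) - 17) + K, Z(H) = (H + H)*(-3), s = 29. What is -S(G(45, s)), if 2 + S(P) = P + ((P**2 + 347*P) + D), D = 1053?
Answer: -1751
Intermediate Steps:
Z(H) = -6*H (Z(H) = (2*H)*(-3) = -6*H)
G(f, K) = -27 + K (G(f, K) = -4 + ((-6*1 - 17) + K) = -4 + ((-6 - 17) + K) = -4 + (-23 + K) = -27 + K)
S(P) = 1051 + P**2 + 348*P (S(P) = -2 + (P + ((P**2 + 347*P) + 1053)) = -2 + (P + (1053 + P**2 + 347*P)) = -2 + (1053 + P**2 + 348*P) = 1051 + P**2 + 348*P)
-S(G(45, s)) = -(1051 + (-27 + 29)**2 + 348*(-27 + 29)) = -(1051 + 2**2 + 348*2) = -(1051 + 4 + 696) = -1*1751 = -1751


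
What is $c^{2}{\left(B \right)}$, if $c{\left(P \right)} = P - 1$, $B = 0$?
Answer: $1$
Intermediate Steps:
$c{\left(P \right)} = -1 + P$
$c^{2}{\left(B \right)} = \left(-1 + 0\right)^{2} = \left(-1\right)^{2} = 1$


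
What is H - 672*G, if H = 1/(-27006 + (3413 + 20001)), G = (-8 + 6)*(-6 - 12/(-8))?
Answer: -21724417/3592 ≈ -6048.0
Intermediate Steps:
G = 9 (G = -2*(-6 - 12*(-1/8)) = -2*(-6 + 3/2) = -2*(-9/2) = 9)
H = -1/3592 (H = 1/(-27006 + 23414) = 1/(-3592) = -1/3592 ≈ -0.00027840)
H - 672*G = -1/3592 - 672*9 = -1/3592 - 1*6048 = -1/3592 - 6048 = -21724417/3592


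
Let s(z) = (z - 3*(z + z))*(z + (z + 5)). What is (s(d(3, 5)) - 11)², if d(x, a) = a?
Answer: 148996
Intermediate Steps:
s(z) = -5*z*(5 + 2*z) (s(z) = (z - 6*z)*(z + (5 + z)) = (z - 6*z)*(5 + 2*z) = (-5*z)*(5 + 2*z) = -5*z*(5 + 2*z))
(s(d(3, 5)) - 11)² = (-5*5*(5 + 2*5) - 11)² = (-5*5*(5 + 10) - 11)² = (-5*5*15 - 11)² = (-375 - 11)² = (-386)² = 148996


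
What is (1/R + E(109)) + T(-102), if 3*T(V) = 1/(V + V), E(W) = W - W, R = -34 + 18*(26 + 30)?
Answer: -181/298044 ≈ -0.00060729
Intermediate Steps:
R = 974 (R = -34 + 18*56 = -34 + 1008 = 974)
E(W) = 0
T(V) = 1/(6*V) (T(V) = 1/(3*(V + V)) = 1/(3*((2*V))) = (1/(2*V))/3 = 1/(6*V))
(1/R + E(109)) + T(-102) = (1/974 + 0) + (⅙)/(-102) = (1/974 + 0) + (⅙)*(-1/102) = 1/974 - 1/612 = -181/298044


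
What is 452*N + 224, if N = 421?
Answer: 190516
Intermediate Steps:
452*N + 224 = 452*421 + 224 = 190292 + 224 = 190516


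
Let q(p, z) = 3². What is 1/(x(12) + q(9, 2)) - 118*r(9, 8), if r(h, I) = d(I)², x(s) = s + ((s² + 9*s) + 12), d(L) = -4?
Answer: -538079/285 ≈ -1888.0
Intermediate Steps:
q(p, z) = 9
x(s) = 12 + s² + 10*s (x(s) = s + (12 + s² + 9*s) = 12 + s² + 10*s)
r(h, I) = 16 (r(h, I) = (-4)² = 16)
1/(x(12) + q(9, 2)) - 118*r(9, 8) = 1/((12 + 12² + 10*12) + 9) - 118*16 = 1/((12 + 144 + 120) + 9) - 1888 = 1/(276 + 9) - 1888 = 1/285 - 1888 = -538079/285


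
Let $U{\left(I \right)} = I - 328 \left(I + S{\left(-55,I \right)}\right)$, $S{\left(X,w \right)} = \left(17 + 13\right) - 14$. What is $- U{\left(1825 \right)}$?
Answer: $602023$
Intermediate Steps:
$S{\left(X,w \right)} = 16$ ($S{\left(X,w \right)} = 30 - 14 = 16$)
$U{\left(I \right)} = -5248 - 327 I$ ($U{\left(I \right)} = I - 328 \left(I + 16\right) = I - 328 \left(16 + I\right) = I - \left(5248 + 328 I\right) = -5248 - 327 I$)
$- U{\left(1825 \right)} = - (-5248 - 596775) = \left(-1\right) \left(-602023\right) = 602023$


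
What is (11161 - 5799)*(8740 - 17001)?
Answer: -44295482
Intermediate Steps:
(11161 - 5799)*(8740 - 17001) = 5362*(-8261) = -44295482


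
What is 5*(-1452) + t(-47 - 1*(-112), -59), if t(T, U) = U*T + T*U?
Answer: -14930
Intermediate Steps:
t(T, U) = 2*T*U (t(T, U) = T*U + T*U = 2*T*U)
5*(-1452) + t(-47 - 1*(-112), -59) = 5*(-1452) + 2*(-47 - 1*(-112))*(-59) = -7260 + 2*(-47 + 112)*(-59) = -7260 + 2*65*(-59) = -7260 - 7670 = -14930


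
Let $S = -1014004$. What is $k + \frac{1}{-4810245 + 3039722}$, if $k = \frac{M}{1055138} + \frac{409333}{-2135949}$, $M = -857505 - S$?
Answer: $- \frac{24693786108519533}{570037826873244018} \approx -0.04332$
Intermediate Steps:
$M = 156499$ ($M = -857505 - -1014004 = -857505 + 1014004 = 156499$)
$k = - \frac{13946988629}{321960136566}$ ($k = \frac{156499}{1055138} + \frac{409333}{-2135949} = 156499 \cdot \frac{1}{1055138} + 409333 \left(- \frac{1}{2135949}\right) = \frac{22357}{150734} - \frac{409333}{2135949} = - \frac{13946988629}{321960136566} \approx -0.043319$)
$k + \frac{1}{-4810245 + 3039722} = - \frac{13946988629}{321960136566} + \frac{1}{-4810245 + 3039722} = - \frac{13946988629}{321960136566} + \frac{1}{-1770523} = - \frac{13946988629}{321960136566} - \frac{1}{1770523} = - \frac{24693786108519533}{570037826873244018}$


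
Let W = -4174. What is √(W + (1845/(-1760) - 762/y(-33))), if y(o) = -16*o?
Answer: 5*I*√1293710/88 ≈ 64.626*I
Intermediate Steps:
√(W + (1845/(-1760) - 762/y(-33))) = √(-4174 + (1845/(-1760) - 762/((-16*(-33))))) = √(-4174 + (1845*(-1/1760) - 762/528)) = √(-4174 + (-369/352 - 762*1/528)) = √(-4174 + (-369/352 - 127/88)) = √(-4174 - 877/352) = √(-1470125/352) = 5*I*√1293710/88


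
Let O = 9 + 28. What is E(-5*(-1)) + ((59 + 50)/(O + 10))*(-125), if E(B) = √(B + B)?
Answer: -13625/47 + √10 ≈ -286.73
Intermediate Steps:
O = 37
E(B) = √2*√B (E(B) = √(2*B) = √2*√B)
E(-5*(-1)) + ((59 + 50)/(O + 10))*(-125) = √2*√(-5*(-1)) + ((59 + 50)/(37 + 10))*(-125) = √2*√5 + (109/47)*(-125) = √10 + (109*(1/47))*(-125) = √10 + (109/47)*(-125) = √10 - 13625/47 = -13625/47 + √10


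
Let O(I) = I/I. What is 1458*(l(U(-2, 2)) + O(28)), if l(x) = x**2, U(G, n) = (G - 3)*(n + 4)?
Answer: 1313658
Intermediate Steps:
U(G, n) = (-3 + G)*(4 + n)
O(I) = 1
1458*(l(U(-2, 2)) + O(28)) = 1458*((-12 - 3*2 + 4*(-2) - 2*2)**2 + 1) = 1458*((-12 - 6 - 8 - 4)**2 + 1) = 1458*((-30)**2 + 1) = 1458*(900 + 1) = 1458*901 = 1313658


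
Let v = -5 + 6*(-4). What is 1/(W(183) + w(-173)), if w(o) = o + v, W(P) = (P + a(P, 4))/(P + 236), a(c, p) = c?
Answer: -419/84272 ≈ -0.0049720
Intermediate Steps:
v = -29 (v = -5 - 24 = -29)
W(P) = 2*P/(236 + P) (W(P) = (P + P)/(P + 236) = (2*P)/(236 + P) = 2*P/(236 + P))
w(o) = -29 + o (w(o) = o - 29 = -29 + o)
1/(W(183) + w(-173)) = 1/(2*183/(236 + 183) + (-29 - 173)) = 1/(2*183/419 - 202) = 1/(2*183*(1/419) - 202) = 1/(366/419 - 202) = 1/(-84272/419) = -419/84272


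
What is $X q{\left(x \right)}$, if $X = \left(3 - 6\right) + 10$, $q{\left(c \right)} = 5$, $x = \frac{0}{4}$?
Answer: $35$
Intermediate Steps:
$x = 0$ ($x = 0 \cdot \frac{1}{4} = 0$)
$X = 7$ ($X = -3 + 10 = 7$)
$X q{\left(x \right)} = 7 \cdot 5 = 35$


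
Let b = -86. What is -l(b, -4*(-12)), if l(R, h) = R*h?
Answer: 4128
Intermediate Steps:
-l(b, -4*(-12)) = -(-86)*(-4*(-12)) = -(-86)*48 = -1*(-4128) = 4128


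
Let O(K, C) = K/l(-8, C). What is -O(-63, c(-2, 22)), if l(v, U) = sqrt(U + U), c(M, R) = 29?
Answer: 63*sqrt(58)/58 ≈ 8.2723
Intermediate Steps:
l(v, U) = sqrt(2)*sqrt(U) (l(v, U) = sqrt(2*U) = sqrt(2)*sqrt(U))
O(K, C) = K*sqrt(2)/(2*sqrt(C)) (O(K, C) = K/((sqrt(2)*sqrt(C))) = K*(sqrt(2)/(2*sqrt(C))) = K*sqrt(2)/(2*sqrt(C)))
-O(-63, c(-2, 22)) = -(-63)*sqrt(2)/(2*sqrt(29)) = -(-63)*sqrt(2)*sqrt(29)/29/2 = -(-63)*sqrt(58)/58 = 63*sqrt(58)/58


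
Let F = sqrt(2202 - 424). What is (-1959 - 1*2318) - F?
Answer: -4277 - sqrt(1778) ≈ -4319.2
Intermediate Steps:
F = sqrt(1778) ≈ 42.166
(-1959 - 1*2318) - F = (-1959 - 1*2318) - sqrt(1778) = (-1959 - 2318) - sqrt(1778) = -4277 - sqrt(1778)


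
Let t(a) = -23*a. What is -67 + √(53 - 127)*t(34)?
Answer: -67 - 782*I*√74 ≈ -67.0 - 6727.0*I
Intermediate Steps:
-67 + √(53 - 127)*t(34) = -67 + √(53 - 127)*(-23*34) = -67 + √(-74)*(-782) = -67 + (I*√74)*(-782) = -67 - 782*I*√74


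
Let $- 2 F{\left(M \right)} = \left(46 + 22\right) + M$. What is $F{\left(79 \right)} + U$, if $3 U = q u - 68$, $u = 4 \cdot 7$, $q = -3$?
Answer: $- \frac{745}{6} \approx -124.17$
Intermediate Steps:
$F{\left(M \right)} = -34 - \frac{M}{2}$ ($F{\left(M \right)} = - \frac{\left(46 + 22\right) + M}{2} = - \frac{68 + M}{2} = -34 - \frac{M}{2}$)
$u = 28$
$U = - \frac{152}{3}$ ($U = \frac{\left(-3\right) 28 - 68}{3} = \frac{-84 - 68}{3} = \frac{1}{3} \left(-152\right) = - \frac{152}{3} \approx -50.667$)
$F{\left(79 \right)} + U = \left(-34 - \frac{79}{2}\right) - \frac{152}{3} = - \frac{147}{2} - \frac{152}{3} = - \frac{745}{6}$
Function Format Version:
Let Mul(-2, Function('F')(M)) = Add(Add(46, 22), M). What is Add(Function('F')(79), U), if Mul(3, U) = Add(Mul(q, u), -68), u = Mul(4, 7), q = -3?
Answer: Rational(-745, 6) ≈ -124.17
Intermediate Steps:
Function('F')(M) = Add(-34, Mul(Rational(-1, 2), M)) (Function('F')(M) = Mul(Rational(-1, 2), Add(Add(46, 22), M)) = Mul(Rational(-1, 2), Add(68, M)) = Add(-34, Mul(Rational(-1, 2), M)))
u = 28
U = Rational(-152, 3) (U = Mul(Rational(1, 3), Add(Mul(-3, 28), -68)) = Mul(Rational(1, 3), Add(-84, -68)) = Mul(Rational(1, 3), -152) = Rational(-152, 3) ≈ -50.667)
Add(Function('F')(79), U) = Add(Add(-34, Mul(Rational(-1, 2), 79)), Rational(-152, 3)) = Add(Add(-34, Rational(-79, 2)), Rational(-152, 3)) = Add(Rational(-147, 2), Rational(-152, 3)) = Rational(-745, 6)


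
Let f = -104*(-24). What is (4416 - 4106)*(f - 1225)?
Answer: 394010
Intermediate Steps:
f = 2496
(4416 - 4106)*(f - 1225) = (4416 - 4106)*(2496 - 1225) = 310*1271 = 394010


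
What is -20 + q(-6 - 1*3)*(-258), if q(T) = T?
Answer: 2302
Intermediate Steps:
-20 + q(-6 - 1*3)*(-258) = -20 + (-6 - 1*3)*(-258) = -20 + (-6 - 3)*(-258) = -20 - 9*(-258) = -20 + 2322 = 2302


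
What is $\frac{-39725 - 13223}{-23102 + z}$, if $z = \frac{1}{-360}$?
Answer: $\frac{2723040}{1188103} \approx 2.2919$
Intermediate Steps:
$z = - \frac{1}{360} \approx -0.0027778$
$\frac{-39725 - 13223}{-23102 + z} = \frac{-39725 - 13223}{-23102 - \frac{1}{360}} = - \frac{52948}{- \frac{8316721}{360}} = \left(-52948\right) \left(- \frac{360}{8316721}\right) = \frac{2723040}{1188103}$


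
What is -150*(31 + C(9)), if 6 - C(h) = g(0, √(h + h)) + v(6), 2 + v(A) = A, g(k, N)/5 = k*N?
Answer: -4950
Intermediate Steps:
g(k, N) = 5*N*k (g(k, N) = 5*(k*N) = 5*(N*k) = 5*N*k)
v(A) = -2 + A
C(h) = 2 (C(h) = 6 - (5*√(h + h)*0 + (-2 + 6)) = 6 - (5*√(2*h)*0 + 4) = 6 - (5*(√2*√h)*0 + 4) = 6 - (0 + 4) = 6 - 1*4 = 6 - 4 = 2)
-150*(31 + C(9)) = -150*(31 + 2) = -150*33 = -4950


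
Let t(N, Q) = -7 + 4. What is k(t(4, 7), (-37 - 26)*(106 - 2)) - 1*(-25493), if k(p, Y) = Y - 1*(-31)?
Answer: 18972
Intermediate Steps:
t(N, Q) = -3
k(p, Y) = 31 + Y (k(p, Y) = Y + 31 = 31 + Y)
k(t(4, 7), (-37 - 26)*(106 - 2)) - 1*(-25493) = (31 + (-37 - 26)*(106 - 2)) - 1*(-25493) = (31 - 63*104) + 25493 = (31 - 6552) + 25493 = -6521 + 25493 = 18972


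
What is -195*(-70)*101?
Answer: 1378650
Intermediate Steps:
-195*(-70)*101 = 13650*101 = 1378650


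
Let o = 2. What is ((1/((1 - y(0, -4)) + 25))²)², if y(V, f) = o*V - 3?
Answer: 1/707281 ≈ 1.4139e-6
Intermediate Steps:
y(V, f) = -3 + 2*V (y(V, f) = 2*V - 3 = -3 + 2*V)
((1/((1 - y(0, -4)) + 25))²)² = ((1/((1 - (-3 + 2*0)) + 25))²)² = ((1/((1 - (-3 + 0)) + 25))²)² = ((1/((1 - 1*(-3)) + 25))²)² = ((1/((1 + 3) + 25))²)² = ((1/(4 + 25))²)² = ((1/29)²)² = (1/841)² = 1/707281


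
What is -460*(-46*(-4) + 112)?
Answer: -136160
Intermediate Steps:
-460*(-46*(-4) + 112) = -460*(184 + 112) = -460*296 = -136160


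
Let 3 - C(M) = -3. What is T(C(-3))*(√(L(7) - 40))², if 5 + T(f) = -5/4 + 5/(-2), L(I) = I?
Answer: 1155/4 ≈ 288.75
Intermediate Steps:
C(M) = 6 (C(M) = 3 - 1*(-3) = 3 + 3 = 6)
T(f) = -35/4 (T(f) = -5 + (-5/4 + 5/(-2)) = -5 + (-5*¼ + 5*(-½)) = -5 + (-5/4 - 5/2) = -5 - 15/4 = -35/4)
T(C(-3))*(√(L(7) - 40))² = -35*(√(7 - 40))²/4 = -35*(√(-33))²/4 = -35*(I*√33)²/4 = -35/4*(-33) = 1155/4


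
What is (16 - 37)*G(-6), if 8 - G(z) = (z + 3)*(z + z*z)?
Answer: -2058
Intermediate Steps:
G(z) = 8 - (3 + z)*(z + z²) (G(z) = 8 - (z + 3)*(z + z*z) = 8 - (3 + z)*(z + z²))
(16 - 37)*G(-6) = (16 - 37)*(8 - 1*(-6)³ - 4*(-6)² - 3*(-6)) = -21*(8 - 1*(-216) - 4*36 + 18) = -21*(8 + 216 - 144 + 18) = -21*98 = -2058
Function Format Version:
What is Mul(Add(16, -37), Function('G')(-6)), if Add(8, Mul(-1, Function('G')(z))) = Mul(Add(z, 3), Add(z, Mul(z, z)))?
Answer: -2058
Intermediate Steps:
Function('G')(z) = Add(8, Mul(-1, Add(3, z), Add(z, Pow(z, 2)))) (Function('G')(z) = Add(8, Mul(-1, Mul(Add(z, 3), Add(z, Mul(z, z))))) = Add(8, Mul(-1, Mul(Add(3, z), Add(z, Pow(z, 2))))) = Add(8, Mul(-1, Add(3, z), Add(z, Pow(z, 2)))))
Mul(Add(16, -37), Function('G')(-6)) = Mul(Add(16, -37), Add(8, Mul(-1, Pow(-6, 3)), Mul(-4, Pow(-6, 2)), Mul(-3, -6))) = Mul(-21, Add(8, Mul(-1, -216), Mul(-4, 36), 18)) = Mul(-21, Add(8, 216, -144, 18)) = Mul(-21, 98) = -2058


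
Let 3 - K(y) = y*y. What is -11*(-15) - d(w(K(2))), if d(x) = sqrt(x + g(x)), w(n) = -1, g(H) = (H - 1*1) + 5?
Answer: 165 - sqrt(2) ≈ 163.59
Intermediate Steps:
K(y) = 3 - y**2 (K(y) = 3 - y*y = 3 - y**2)
g(H) = 4 + H (g(H) = (H - 1) + 5 = (-1 + H) + 5 = 4 + H)
d(x) = sqrt(4 + 2*x) (d(x) = sqrt(x + (4 + x)) = sqrt(4 + 2*x))
-11*(-15) - d(w(K(2))) = -11*(-15) - sqrt(4 + 2*(-1)) = 165 - sqrt(4 - 2) = 165 - sqrt(2)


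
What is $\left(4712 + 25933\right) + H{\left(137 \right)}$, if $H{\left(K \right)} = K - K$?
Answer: $30645$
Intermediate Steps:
$H{\left(K \right)} = 0$
$\left(4712 + 25933\right) + H{\left(137 \right)} = \left(4712 + 25933\right) + 0 = 30645 + 0 = 30645$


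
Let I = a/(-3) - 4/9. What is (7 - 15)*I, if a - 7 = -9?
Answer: -16/9 ≈ -1.7778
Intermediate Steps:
a = -2 (a = 7 - 9 = -2)
I = 2/9 (I = -2/(-3) - 4/9 = -2*(-⅓) - 4*⅑ = ⅔ - 4/9 = 2/9 ≈ 0.22222)
(7 - 15)*I = (7 - 15)*(2/9) = -8*2/9 = -16/9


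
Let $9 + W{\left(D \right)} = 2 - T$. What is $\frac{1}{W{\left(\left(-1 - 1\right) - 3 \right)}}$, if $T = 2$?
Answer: $- \frac{1}{9} \approx -0.11111$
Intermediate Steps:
$W{\left(D \right)} = -9$ ($W{\left(D \right)} = -9 + \left(2 - 2\right) = -9 + 0 = -9$)
$\frac{1}{W{\left(\left(-1 - 1\right) - 3 \right)}} = \frac{1}{-9} = - \frac{1}{9}$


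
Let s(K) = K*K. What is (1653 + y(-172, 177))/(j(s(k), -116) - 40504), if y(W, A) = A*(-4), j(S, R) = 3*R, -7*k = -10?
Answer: -135/5836 ≈ -0.023132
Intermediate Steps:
k = 10/7 (k = -⅐*(-10) = 10/7 ≈ 1.4286)
s(K) = K²
y(W, A) = -4*A
(1653 + y(-172, 177))/(j(s(k), -116) - 40504) = (1653 - 4*177)/(3*(-116) - 40504) = (1653 - 708)/(-348 - 40504) = 945/(-40852) = 945*(-1/40852) = -135/5836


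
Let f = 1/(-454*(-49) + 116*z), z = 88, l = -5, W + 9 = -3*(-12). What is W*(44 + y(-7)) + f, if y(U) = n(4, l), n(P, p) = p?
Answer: 34174063/32454 ≈ 1053.0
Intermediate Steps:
W = 27 (W = -9 - 3*(-12) = -9 + 36 = 27)
y(U) = -5
f = 1/32454 (f = 1/(-454*(-49) + 116*88) = 1/(22246 + 10208) = 1/32454 ≈ 3.0813e-5)
W*(44 + y(-7)) + f = 27*(44 - 5) + 1/32454 = 27*39 + 1/32454 = 1053 + 1/32454 = 34174063/32454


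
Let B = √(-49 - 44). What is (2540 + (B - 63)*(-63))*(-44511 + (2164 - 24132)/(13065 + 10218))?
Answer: -6745742620729/23283 + 7254601067*I*√93/2587 ≈ -2.8973e+8 + 2.7043e+7*I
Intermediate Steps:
B = I*√93 (B = √(-93) = I*√93 ≈ 9.6436*I)
(2540 + (B - 63)*(-63))*(-44511 + (2164 - 24132)/(13065 + 10218)) = (2540 + (I*√93 - 63)*(-63))*(-44511 + (2164 - 24132)/(13065 + 10218)) = (2540 + (-63 + I*√93)*(-63))*(-44511 - 21968/23283) = (2540 + (3969 - 63*I*√93))*(-44511 - 21968*1/23283) = (6509 - 63*I*√93)*(-44511 - 21968/23283) = (6509 - 63*I*√93)*(-1036371581/23283) = -6745742620729/23283 + 7254601067*I*√93/2587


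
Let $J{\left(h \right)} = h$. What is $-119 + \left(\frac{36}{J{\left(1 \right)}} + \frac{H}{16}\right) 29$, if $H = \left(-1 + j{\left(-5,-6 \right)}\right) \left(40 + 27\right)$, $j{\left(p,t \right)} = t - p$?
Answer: $\frac{5457}{8} \approx 682.13$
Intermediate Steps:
$H = -134$ ($H = \left(-1 - 1\right) \left(40 + 27\right) = \left(-1 + \left(-6 + 5\right)\right) 67 = \left(-1 - 1\right) 67 = \left(-2\right) 67 = -134$)
$-119 + \left(\frac{36}{J{\left(1 \right)}} + \frac{H}{16}\right) 29 = -119 + \left(\frac{36}{1} - \frac{134}{16}\right) 29 = -119 + \left(36 \cdot 1 - \frac{67}{8}\right) 29 = -119 + \left(36 - \frac{67}{8}\right) 29 = -119 + \frac{221}{8} \cdot 29 = -119 + \frac{6409}{8} = \frac{5457}{8}$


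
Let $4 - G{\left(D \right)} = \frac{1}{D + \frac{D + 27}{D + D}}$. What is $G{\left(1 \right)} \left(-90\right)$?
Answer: $-354$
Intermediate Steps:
$G{\left(D \right)} = 4 - \frac{1}{D + \frac{27 + D}{2 D}}$ ($G{\left(D \right)} = 4 - \frac{1}{D + \frac{D + 27}{D + D}} = 4 - \frac{1}{D + \frac{27 + D}{2 D}}$)
$G{\left(1 \right)} \left(-90\right) = \frac{2 \left(54 + 1 + 4 \cdot 1^{2}\right)}{27 + 1 + 2 \cdot 1^{2}} \left(-90\right) = \frac{2 \left(54 + 1 + 4 \cdot 1\right)}{27 + 1 + 2 \cdot 1} \left(-90\right) = \frac{2 \left(54 + 1 + 4\right)}{27 + 1 + 2} \left(-90\right) = 2 \cdot \frac{1}{30} \cdot 59 \left(-90\right) = \frac{59}{15} \left(-90\right) = -354$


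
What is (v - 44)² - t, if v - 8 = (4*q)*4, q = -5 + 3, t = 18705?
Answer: -14081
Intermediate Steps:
q = -2
v = -24 (v = 8 + (4*(-2))*4 = 8 - 8*4 = 8 - 32 = -24)
(v - 44)² - t = (-24 - 44)² - 1*18705 = (-68)² - 18705 = 4624 - 18705 = -14081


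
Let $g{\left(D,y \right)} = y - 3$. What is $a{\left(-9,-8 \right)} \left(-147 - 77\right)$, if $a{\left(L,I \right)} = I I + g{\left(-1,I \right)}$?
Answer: $-11872$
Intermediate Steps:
$g{\left(D,y \right)} = -3 + y$ ($g{\left(D,y \right)} = y - 3 = -3 + y$)
$a{\left(L,I \right)} = -3 + I + I^{2}$ ($a{\left(L,I \right)} = I I + \left(-3 + I\right) = I^{2} + \left(-3 + I\right) = -3 + I + I^{2}$)
$a{\left(-9,-8 \right)} \left(-147 - 77\right) = \left(-3 - 8 + \left(-8\right)^{2}\right) \left(-147 - 77\right) = \left(-3 - 8 + 64\right) \left(-224\right) = 53 \left(-224\right) = -11872$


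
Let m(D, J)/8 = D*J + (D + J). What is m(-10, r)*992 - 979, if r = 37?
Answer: -2723027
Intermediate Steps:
m(D, J) = 8*D + 8*J + 8*D*J (m(D, J) = 8*(D*J + (D + J)) = 8*(D + J + D*J) = 8*D + 8*J + 8*D*J)
m(-10, r)*992 - 979 = (8*(-10) + 8*37 + 8*(-10)*37)*992 - 979 = (-80 + 296 - 2960)*992 - 979 = -2744*992 - 979 = -2722048 - 979 = -2723027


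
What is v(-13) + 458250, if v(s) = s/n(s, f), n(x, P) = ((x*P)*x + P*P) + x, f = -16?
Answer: 1127753263/2461 ≈ 4.5825e+5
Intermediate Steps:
n(x, P) = x + P² + P*x² (n(x, P) = ((P*x)*x + P²) + x = (P*x² + P²) + x = (P² + P*x²) + x = x + P² + P*x²)
v(s) = s/(256 + s - 16*s²) (v(s) = s/(s + (-16)² - 16*s²) = s/(s + 256 - 16*s²) = s/(256 + s - 16*s²))
v(-13) + 458250 = -13/(256 - 13 - 16*(-13)²) + 458250 = -13/(256 - 13 - 16*169) + 458250 = -13/(256 - 13 - 2704) + 458250 = -13/(-2461) + 458250 = -13*(-1/2461) + 458250 = 13/2461 + 458250 = 1127753263/2461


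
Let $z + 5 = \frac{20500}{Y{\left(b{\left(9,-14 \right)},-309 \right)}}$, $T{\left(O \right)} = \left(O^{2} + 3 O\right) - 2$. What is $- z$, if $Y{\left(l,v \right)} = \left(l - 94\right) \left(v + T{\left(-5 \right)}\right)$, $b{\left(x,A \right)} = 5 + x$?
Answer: $\frac{4995}{1204} \approx 4.1487$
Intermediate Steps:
$T{\left(O \right)} = -2 + O^{2} + 3 O$
$Y{\left(l,v \right)} = \left(-94 + l\right) \left(8 + v\right)$ ($Y{\left(l,v \right)} = \left(l - 94\right) \left(v + \left(-2 + \left(-5\right)^{2} + 3 \left(-5\right)\right)\right) = \left(-94 + l\right) \left(v - -8\right) = \left(-94 + l\right) \left(v + 8\right) = \left(-94 + l\right) \left(8 + v\right)$)
$z = - \frac{4995}{1204}$ ($z = -5 + \frac{20500}{-752 - -29046 + 8 \left(5 + 9\right) + \left(5 + 9\right) \left(-309\right)} = -5 + \frac{20500}{-752 + 29046 + 8 \cdot 14 + 14 \left(-309\right)} = -5 + \frac{20500}{-752 + 29046 + 112 - 4326} = -5 + \frac{20500}{24080} = -5 + 20500 \cdot \frac{1}{24080} = -5 + \frac{1025}{1204} = - \frac{4995}{1204} \approx -4.1487$)
$- z = \left(-1\right) \left(- \frac{4995}{1204}\right) = \frac{4995}{1204}$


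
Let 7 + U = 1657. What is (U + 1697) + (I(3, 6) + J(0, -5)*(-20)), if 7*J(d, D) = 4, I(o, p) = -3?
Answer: 23328/7 ≈ 3332.6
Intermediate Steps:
U = 1650 (U = -7 + 1657 = 1650)
J(d, D) = 4/7 (J(d, D) = (⅐)*4 = 4/7)
(U + 1697) + (I(3, 6) + J(0, -5)*(-20)) = (1650 + 1697) + (-3 + (4/7)*(-20)) = 3347 + (-3 - 80/7) = 3347 - 101/7 = 23328/7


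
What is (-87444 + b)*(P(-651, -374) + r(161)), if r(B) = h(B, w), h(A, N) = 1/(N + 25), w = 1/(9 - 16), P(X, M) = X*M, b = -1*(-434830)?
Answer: 7358414145719/87 ≈ 8.4579e+10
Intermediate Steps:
b = 434830
P(X, M) = M*X
w = -⅐ (w = 1/(-7) = -⅐ ≈ -0.14286)
h(A, N) = 1/(25 + N)
r(B) = 7/174 (r(B) = 1/(25 - ⅐) = 1/(174/7) = 7/174)
(-87444 + b)*(P(-651, -374) + r(161)) = (-87444 + 434830)*(-374*(-651) + 7/174) = 347386*(243474 + 7/174) = 347386*(42364483/174) = 7358414145719/87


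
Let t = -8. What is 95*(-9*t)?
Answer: 6840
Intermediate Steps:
95*(-9*t) = 95*(-9*(-8)) = 95*72 = 6840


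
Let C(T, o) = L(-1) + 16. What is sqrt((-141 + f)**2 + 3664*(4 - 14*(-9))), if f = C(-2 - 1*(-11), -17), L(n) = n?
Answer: 2*sqrt(123049) ≈ 701.57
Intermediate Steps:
C(T, o) = 15 (C(T, o) = -1 + 16 = 15)
f = 15
sqrt((-141 + f)**2 + 3664*(4 - 14*(-9))) = sqrt((-141 + 15)**2 + 3664*(4 - 14*(-9))) = sqrt((-126)**2 + 3664*(4 + 126)) = sqrt(15876 + 3664*130) = sqrt(15876 + 476320) = sqrt(492196) = 2*sqrt(123049)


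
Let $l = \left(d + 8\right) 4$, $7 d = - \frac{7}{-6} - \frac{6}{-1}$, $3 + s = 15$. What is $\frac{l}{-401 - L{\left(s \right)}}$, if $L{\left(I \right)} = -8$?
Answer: $- \frac{758}{8253} \approx -0.091845$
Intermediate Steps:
$s = 12$ ($s = -3 + 15 = 12$)
$d = \frac{43}{42}$ ($d = \frac{- \frac{7}{-6} - \frac{6}{-1}}{7} = \frac{\left(-7\right) \left(- \frac{1}{6}\right) - -6}{7} = \frac{\frac{7}{6} + 6}{7} = \frac{1}{7} \cdot \frac{43}{6} = \frac{43}{42} \approx 1.0238$)
$l = \frac{758}{21}$ ($l = \left(\frac{43}{42} + 8\right) 4 = \frac{379}{42} \cdot 4 = \frac{758}{21} \approx 36.095$)
$\frac{l}{-401 - L{\left(s \right)}} = \frac{758}{21 \left(-401 - -8\right)} = \frac{758}{21 \left(-401 + 8\right)} = \frac{758}{21 \left(-393\right)} = \frac{758}{21} \left(- \frac{1}{393}\right) = - \frac{758}{8253}$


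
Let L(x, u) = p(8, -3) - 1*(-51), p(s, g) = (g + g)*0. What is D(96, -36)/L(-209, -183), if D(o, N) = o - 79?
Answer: ⅓ ≈ 0.33333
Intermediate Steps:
p(s, g) = 0 (p(s, g) = (2*g)*0 = 0)
D(o, N) = -79 + o
L(x, u) = 51 (L(x, u) = 0 - 1*(-51) = 0 + 51 = 51)
D(96, -36)/L(-209, -183) = (-79 + 96)/51 = 17*(1/51) = ⅓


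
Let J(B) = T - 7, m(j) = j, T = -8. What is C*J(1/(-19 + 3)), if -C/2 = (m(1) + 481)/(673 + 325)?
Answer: 7230/499 ≈ 14.489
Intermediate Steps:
J(B) = -15 (J(B) = -8 - 7 = -15)
C = -482/499 (C = -2*(1 + 481)/(673 + 325) = -964/998 = -2*241/499 = -482/499 ≈ -0.96593)
C*J(1/(-19 + 3)) = -482/499*(-15) = 7230/499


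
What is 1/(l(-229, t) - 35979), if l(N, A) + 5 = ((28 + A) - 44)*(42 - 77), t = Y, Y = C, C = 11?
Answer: -1/35809 ≈ -2.7926e-5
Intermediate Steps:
Y = 11
t = 11
l(N, A) = 555 - 35*A (l(N, A) = -5 + ((28 + A) - 44)*(42 - 77) = -5 + (-16 + A)*(-35) = -5 + (560 - 35*A) = 555 - 35*A)
1/(l(-229, t) - 35979) = 1/((555 - 35*11) - 35979) = 1/((555 - 385) - 35979) = 1/(170 - 35979) = 1/(-35809) = -1/35809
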